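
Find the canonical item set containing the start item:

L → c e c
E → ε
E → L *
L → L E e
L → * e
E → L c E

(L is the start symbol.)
First, augment the grammar with L' → L
I₀ = CLOSURE({ [L' → . L] }):
  [L' → . L] has the dot before L: add [L → . c e c], [L → . L E e], [L → . * e]
No further items can be added.

I₀ = { [L → . * e], [L → . L E e], [L → . c e c], [L' → . L] }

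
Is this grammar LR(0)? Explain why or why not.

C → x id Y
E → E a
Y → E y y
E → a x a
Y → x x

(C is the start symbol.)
A grammar is LR(0) if no state in the canonical LR(0) collection has:
  - both a shift item (dot before a terminal) and a complete item (shift-reduce conflict), or
  - two or more complete items (reduce-reduce conflict; the accept item [C' → C .] counts as a complete item here).

Augment with C' → C and build the canonical LR(0) collection (I0 = CLOSURE({[C' → . C]}), then GOTO on every symbol after a dot until no new states appear). It has 14 states:
  I0: { [C → . x id Y], [C' → . C] }  — shift
  I1: { [C' → C .] }  — accept
  I2: { [C → x . id Y] }  — shift
  I3: { [C → x id . Y], [E → . E a], [E → . a x a], [Y → . E y y], [Y → . x x] }  — shift
  I4: { [E → E . a], [Y → E . y y] }  — shift
  I5: { [C → x id Y .] }  — reduce
  I6: { [E → a . x a] }  — shift
  I7: { [Y → x . x] }  — shift
  I8: { [Y → x x .] }  — reduce
  I9: { [E → a x . a] }  — shift
  I10: { [E → a x a .] }  — reduce
  I11: { [E → E a .] }  — reduce
  I12: { [Y → E y . y] }  — shift
  I13: { [Y → E y y .] }  — reduce

Every state is either a pure shift/goto state or contains exactly one complete item and nothing to shift — no conflicts. The grammar is LR(0).

Answer: Yes, the grammar is LR(0)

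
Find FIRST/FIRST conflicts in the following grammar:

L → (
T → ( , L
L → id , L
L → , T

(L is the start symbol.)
No FIRST/FIRST conflicts.

A FIRST/FIRST conflict occurs when two productions N → α and N → β for the same non-terminal have FIRST(α) ∩ FIRST(β) ≠ ∅ (with ε ∈ FIRST of a nullable right-hand side, so two nullable alternatives also conflict).

Productions for L:
  L → (: FIRST = { '(' }
  L → id , L: FIRST = { 'id' }
  L → , T: FIRST = { ',' }
T has only one production, so no FIRST/FIRST conflict is possible there.

All alternatives of each non-terminal have pairwise disjoint FIRST sets.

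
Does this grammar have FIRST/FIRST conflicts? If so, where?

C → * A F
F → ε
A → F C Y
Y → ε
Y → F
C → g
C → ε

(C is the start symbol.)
Yes. Y → ε / Y → F on { ε }

FIRST sets of the non-terminals at (or reachable through a nullable prefix from) the front of some alternative:
  FIRST(F) = { ε }

Productions for C:
  C → * A F: FIRST = { '*' }
  C → g: FIRST = { 'g' }
  C → ε: FIRST = { ε }
Productions for Y:
  Y → ε: FIRST = { ε }
  Y → F: FIRST = { ε }
F, A have only one production, so no FIRST/FIRST conflict is possible there.

Conflict for Y: Y → ε and Y → F
  Overlap: { ε }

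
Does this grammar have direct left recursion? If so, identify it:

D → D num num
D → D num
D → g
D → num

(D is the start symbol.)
Yes, D is left-recursive

D → D num num: LEFT RECURSIVE (starts with D)
D → D num: LEFT RECURSIVE (starts with D)
D → g: starts with g
D → num: starts with num

The grammar has direct left recursion on: D.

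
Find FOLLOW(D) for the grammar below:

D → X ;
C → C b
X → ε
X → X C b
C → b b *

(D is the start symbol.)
To compute FOLLOW(D), find every occurrence of D on a right-hand side N → α D β: add FIRST(β) \ {ε}, and if β is empty or nullable also add FOLLOW(N). Iterate to a fixed point.

D is the start symbol, so $ ∈ FOLLOW(D).
D does not occur on any right-hand side.

Taking the union: FOLLOW(D) = { $ }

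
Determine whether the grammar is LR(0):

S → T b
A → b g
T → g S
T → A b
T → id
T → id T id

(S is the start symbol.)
Augment with S' → S and build the canonical LR(0) collection (I0 = CLOSURE({[S' → . S]}), then GOTO on every symbol after a dot until no new states appear). It has 13 states:
  I0: { [A → . b g], [S → . T b], [S' → . S], [T → . A b], [T → . g S], [T → . id T id], [T → . id] }  — shift
  I1: { [T → A . b] }  — shift
  I2: { [S' → S .] }  — accept
  I3: { [S → T . b] }  — shift
  I4: { [A → b . g] }  — shift
  I5: { [A → . b g], [S → . T b], [T → . A b], [T → . g S], [T → . id T id], [T → . id], [T → g . S] }  — shift
  I6: { [A → . b g], [T → . A b], [T → . g S], [T → . id T id], [T → . id], [T → id . T id], [T → id .] }  — shift, reduce
  I7: { [T → id T . id] }  — shift
  I8: { [T → id T id .] }  — reduce
  I9: { [T → g S .] }  — reduce
  I10: { [A → b g .] }  — reduce
  I11: { [S → T b .] }  — reduce
  I12: { [T → A b .] }  — reduce

Conflict in state I6:
  Shift-reduce conflict between [T → id .] and [A → . b g]
So the grammar is NOT LR(0).

Answer: No. Shift-reduce conflict between [T → id .] and [A → . b g]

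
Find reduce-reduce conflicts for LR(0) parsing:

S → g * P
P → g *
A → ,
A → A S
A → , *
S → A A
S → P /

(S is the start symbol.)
No reduce-reduce conflicts

A reduce-reduce conflict occurs when an LR(0) state has two complete items [A → α .] and [B → β .] — both call for a reduction, and with no lookahead the parser cannot choose between them.

Augment with S' → S and build the canonical LR(0) collection (I0 = CLOSURE({[S' → . S]}), then GOTO on every symbol after a dot until no new states appear). It has 14 states:
  I0: { [A → . , *], [A → . ,], [A → . A S], [P → . g *], [S → . A A], [S → . P /], [S → . g * P], [S' → . S] }  — shift
  I1: { [A → , . *], [A → , .] }  — shift, reduce
  I2: { [A → . , *], [A → . ,], [A → . A S], [A → A . S], [P → . g *], [S → . A A], [S → . P /], [S → . g * P], [S → A . A] }  — shift
  I3: { [S → P . /] }  — shift
  I4: { [S' → S .] }  — accept
  I5: { [P → g . *], [S → g . * P] }  — shift
  I6: { [P → . g *], [P → g * .], [S → g * . P] }  — shift, reduce
  I7: { [S → g * P .] }  — reduce
  I8: { [P → g . *] }  — shift
  I9: { [P → g * .] }  — reduce
  I10: { [S → P / .] }  — reduce
  I11: { [A → . , *], [A → . ,], [A → . A S], [A → A . S], [P → . g *], [S → . A A], [S → . P /], [S → . g * P], [S → A . A], [S → A A .] }  — shift, reduce
  I12: { [A → A S .] }  — reduce
  I13: { [A → , * .] }  — reduce

No state contains more than one complete item.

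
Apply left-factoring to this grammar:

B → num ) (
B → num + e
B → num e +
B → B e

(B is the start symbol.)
Left-factoring transforms A → αβ₁ | αβ₂ into A → αA' and A' → β₁ | β₂
(α is the longest common prefix among the alternatives). Repeat until
no nonterminal has two alternatives with a common prefix.

Round 1: B has alternatives sharing prefix 'num'. Introduce B': B → num B'
  Add: B' → ) (
  Add: B' → + e
  Add: B' → e +

No remaining common prefixes — done.

Resulting grammar:
B → num B'
B' → ) (
B' → + e
B' → e +
B → B e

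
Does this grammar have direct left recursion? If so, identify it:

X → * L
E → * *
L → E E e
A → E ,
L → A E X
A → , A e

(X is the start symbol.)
X → * L: starts with '*'
E → * *: starts with '*'
L → E E e: starts with E
A → E ,: starts with E
L → A E X: starts with A
A → , A e: starts with ','

No direct left recursion found.

Answer: No direct left recursion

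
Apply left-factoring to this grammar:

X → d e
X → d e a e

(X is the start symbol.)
Left-factoring transforms A → αβ₁ | αβ₂ into A → αA' and A' → β₁ | β₂
(α is the longest common prefix among the alternatives). Repeat until
no nonterminal has two alternatives with a common prefix.

Round 1: X has alternatives sharing prefix 'd e'. Introduce X': X → d e X'
  Add: X' → ε
  Add: X' → a e

No remaining common prefixes — done.

Resulting grammar:
X → d e X'
X' → ε
X' → a e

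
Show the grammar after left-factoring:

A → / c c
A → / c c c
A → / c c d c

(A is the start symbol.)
Left-factoring transforms A → αβ₁ | αβ₂ into A → αA' and A' → β₁ | β₂
(α is the longest common prefix among the alternatives). Repeat until
no nonterminal has two alternatives with a common prefix.

Round 1: A has alternatives sharing prefix '/ c c'. Introduce A': A → / c c A'
  Add: A' → ε
  Add: A' → c
  Add: A' → d c

No remaining common prefixes — done.

Resulting grammar:
A → / c c A'
A' → ε
A' → c
A' → d c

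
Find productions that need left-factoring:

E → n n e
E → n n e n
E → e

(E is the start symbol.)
Left-factoring is needed when two productions for the same non-terminal
share a common prefix on the right-hand side.

Productions for E:
  E → n n e
  E → n n e n
  E → e

Found common prefix 'n n e' in productions for E

Answer: Yes, E has productions with common prefix 'n n e'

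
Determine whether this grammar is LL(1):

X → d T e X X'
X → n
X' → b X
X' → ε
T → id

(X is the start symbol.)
No. Predict set conflict for X': { 'b' }

A grammar is LL(1) if for each non-terminal N with multiple productions, the predict sets of those productions are pairwise disjoint, where PREDICT(N → α) = (FIRST(α) \ {ε}) ∪ (FOLLOW(N) if α ⇒* ε).

Relevant sets:
  FOLLOW(X') = { $, 'b' }

For X:
  PREDICT(X → d T e X X') = { 'd' }
  PREDICT(X → n) = { 'n' }
For X':
  PREDICT(X' → b X) = { 'b' }
  PREDICT(X' → ε) = { $, 'b' }
T has a single production, so nothing to check there.

Conflict found: Predict set conflict for X': { 'b' }
The grammar is NOT LL(1).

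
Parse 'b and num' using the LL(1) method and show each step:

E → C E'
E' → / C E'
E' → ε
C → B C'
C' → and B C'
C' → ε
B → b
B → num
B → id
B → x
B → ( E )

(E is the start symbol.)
Stack is shown with the top on the left.

Stack          Input        Action
----------------------------------
E $            b and num $  output E → C E'
C E' $         b and num $  output C → B C'
B C' E' $      b and num $  output B → b
b C' E' $      b and num $  match 'b'
C' E' $        and num $    output C' → and B C'
and B C' E' $  and num $    match 'and'
B C' E' $      num $        output B → num
num C' E' $    num $        match 'num'
C' E' $        $            output C' → ε
E' $           $            output E' → ε
$              $            accept

The string is accepted.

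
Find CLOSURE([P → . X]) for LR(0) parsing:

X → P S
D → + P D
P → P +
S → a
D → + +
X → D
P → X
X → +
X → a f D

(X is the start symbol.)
Start with: [P → . X]
  [P → . X] has the dot before X: add [X → . P S], [X → . D], [X → . +], [X → . a f D]
  [X → . P S] has the dot before P: add [P → . P +]
  [X → . D] has the dot before D: add [D → . + P D], [D → . + +]
No further items can be added.

CLOSURE = { [D → . + +], [D → . + P D], [P → . P +], [P → . X], [X → . +], [X → . D], [X → . P S], [X → . a f D] }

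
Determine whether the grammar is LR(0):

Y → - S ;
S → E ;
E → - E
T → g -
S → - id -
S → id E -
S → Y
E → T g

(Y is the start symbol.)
Augment with Y' → Y and build the canonical LR(0) collection (I0 = CLOSURE({[Y' → . Y]}), then GOTO on every symbol after a dot until no new states appear). It has 21 states:
  I0: { [Y → . - S ;], [Y' → . Y] }  — shift
  I1: { [E → . - E], [E → . T g], [S → . - id -], [S → . E ;], [S → . Y], [S → . id E -], [T → . g -], [Y → - . S ;], [Y → . - S ;] }  — shift
  I2: { [Y' → Y .] }  — accept
  I3: { [E → - . E], [E → . - E], [E → . T g], [S → - . id -], [S → . - id -], [S → . E ;], [S → . Y], [S → . id E -], [T → . g -], [Y → - . S ;], [Y → . - S ;] }  — shift
  I4: { [S → E . ;] }  — shift
  I5: { [Y → - S . ;] }  — shift
  I6: { [E → T . g] }  — shift
  I7: { [S → Y .] }  — reduce
  I8: { [T → g . -] }  — shift
  I9: { [E → . - E], [E → . T g], [S → id . E -], [T → . g -] }  — shift
  I10: { [E → - . E], [E → . - E], [E → . T g], [T → . g -] }  — shift
  I11: { [S → id E . -] }  — shift
  I12: { [S → id E - .] }  — reduce
  I13: { [E → - E .] }  — reduce
  I14: { [T → g - .] }  — reduce
  I15: { [E → T g .] }  — reduce
  I16: { [Y → - S ; .] }  — reduce
  I17: { [S → E ; .] }  — reduce
  I18: { [E → - E .], [S → E . ;] }  — shift, reduce
  I19: { [E → . - E], [E → . T g], [S → - id . -], [S → id . E -], [T → . g -] }  — shift
  I20: { [E → - . E], [E → . - E], [E → . T g], [S → - id - .], [T → . g -] }  — shift, reduce

Conflict in state I18:
  Shift-reduce conflict between [E → - E .] and [S → E . ;]
So the grammar is NOT LR(0).

Answer: No. Shift-reduce conflict between [E → - E .] and [S → E . ;]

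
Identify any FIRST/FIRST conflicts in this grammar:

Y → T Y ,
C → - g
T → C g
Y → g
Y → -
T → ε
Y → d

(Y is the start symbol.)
Yes. Y → T Y ',' / Y → g on { 'g' }; Y → T Y ',' / Y → '-' on { '-' }; Y → T Y ',' / Y → d on { 'd' }

A FIRST/FIRST conflict occurs when two productions N → α and N → β for the same non-terminal have FIRST(α) ∩ FIRST(β) ≠ ∅ (with ε ∈ FIRST of a nullable right-hand side, so two nullable alternatives also conflict).

FIRST sets of the non-terminals at (or reachable through a nullable prefix from) the front of some alternative:
  FIRST(T) = { '-', ε }
  FIRST(Y) = { '-', 'd', 'g' }
  FIRST(C) = { '-' }

Productions for Y:
  Y → T Y ,: FIRST = { '-', 'd', 'g' }
  Y → g: FIRST = { 'g' }
  Y → -: FIRST = { '-' }
  Y → d: FIRST = { 'd' }
Productions for T:
  T → C g: FIRST = { '-' }
  T → ε: FIRST = { ε }
C has only one production, so no FIRST/FIRST conflict is possible there.

Conflict for Y: Y → T Y , and Y → g
  Overlap: { 'g' }
Conflict for Y: Y → T Y , and Y → -
  Overlap: { '-' }
Conflict for Y: Y → T Y , and Y → d
  Overlap: { 'd' }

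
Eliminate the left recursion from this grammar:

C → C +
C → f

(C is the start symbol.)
C → f C'
C' → + C'
C' → ε

C is directly left-recursive. The standard transformation for
  A → A α₁ | ... | A α_m | β₁ | ... | β_n
is
  A  → β₁ A' | ... | β_n A'
  A' → α₁ A' | ... | α_m A' | ε

C → f becomes C → f C'
C → C + becomes C' → + C'
Add C' → ε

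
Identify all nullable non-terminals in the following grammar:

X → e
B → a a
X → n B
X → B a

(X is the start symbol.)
A non-terminal is nullable if it can derive ε (the empty string): either it has an ε-production, or it has a production whose right-hand side consists entirely of nullable non-terminals.

There are no ε-productions, so no non-terminal can derive ε.
No non-terminals are nullable.

Answer: None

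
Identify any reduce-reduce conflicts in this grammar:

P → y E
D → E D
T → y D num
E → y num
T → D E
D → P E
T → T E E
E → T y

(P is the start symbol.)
Augment with P' → P and build the canonical LR(0) collection (I0 = CLOSURE({[P' → . P]}), then GOTO on every symbol after a dot until no new states appear). It has 18 states:
  I0: { [P → . y E], [P' → . P] }  — shift
  I1: { [P' → P .] }  — accept
  I2: { [D → . E D], [D → . P E], [E → . T y], [E → . y num], [P → . y E], [P → y . E], [T → . D E], [T → . T E E], [T → . y D num] }  — shift
  I3: { [D → . E D], [D → . P E], [E → . T y], [E → . y num], [P → . y E], [T → . D E], [T → . T E E], [T → . y D num], [T → D . E] }  — shift
  I4: { [D → . E D], [D → . P E], [D → E . D], [E → . T y], [E → . y num], [P → . y E], [P → y E .], [T → . D E], [T → . T E E], [T → . y D num] }  — shift, reduce
  I5: { [D → . E D], [D → . P E], [D → P . E], [E → . T y], [E → . y num], [P → . y E], [T → . D E], [T → . T E E], [T → . y D num] }  — shift
  I6: { [D → . E D], [D → . P E], [E → . T y], [E → . y num], [E → T . y], [P → . y E], [T → . D E], [T → . T E E], [T → . y D num], [T → T . E E] }  — shift
  I7: { [D → . E D], [D → . P E], [E → . T y], [E → . y num], [E → y . num], [P → . y E], [P → y . E], [T → . D E], [T → . T E E], [T → . y D num], [T → y . D num] }  — shift
  I8: { [D → . E D], [D → . P E], [E → . T y], [E → . y num], [P → . y E], [T → . D E], [T → . T E E], [T → . y D num], [T → D . E], [T → y D . num] }  — shift
  I9: { [E → y num .] }  — reduce
  I10: { [D → . E D], [D → . P E], [D → E . D], [E → . T y], [E → . y num], [P → . y E], [T → . D E], [T → . T E E], [T → . y D num], [T → D E .] }  — shift, reduce
  I11: { [T → y D num .] }  — reduce
  I12: { [D → . E D], [D → . P E], [D → E D .], [E → . T y], [E → . y num], [P → . y E], [T → . D E], [T → . T E E], [T → . y D num], [T → D . E] }  — shift, reduce
  I13: { [D → . E D], [D → . P E], [D → E . D], [E → . T y], [E → . y num], [P → . y E], [T → . D E], [T → . T E E], [T → . y D num] }  — shift
  I14: { [D → . E D], [D → . P E], [D → E . D], [E → . T y], [E → . y num], [P → . y E], [T → . D E], [T → . T E E], [T → . y D num], [T → T E . E] }  — shift
  I15: { [D → . E D], [D → . P E], [E → . T y], [E → . y num], [E → T y .], [E → y . num], [P → . y E], [P → y . E], [T → . D E], [T → . T E E], [T → . y D num], [T → y . D num] }  — shift, reduce
  I16: { [D → . E D], [D → . P E], [D → E . D], [E → . T y], [E → . y num], [P → . y E], [T → . D E], [T → . T E E], [T → . y D num], [T → T E E .] }  — shift, reduce
  I17: { [D → . E D], [D → . P E], [D → E . D], [D → P E .], [E → . T y], [E → . y num], [P → . y E], [T → . D E], [T → . T E E], [T → . y D num] }  — shift, reduce

No state contains more than one complete item.

Answer: No reduce-reduce conflicts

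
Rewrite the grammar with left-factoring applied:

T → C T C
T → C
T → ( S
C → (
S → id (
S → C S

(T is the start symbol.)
Left-factoring transforms A → αβ₁ | αβ₂ into A → αA' and A' → β₁ | β₂
(α is the longest common prefix among the alternatives). Repeat until
no nonterminal has two alternatives with a common prefix.

Round 1: T has alternatives sharing prefix 'C'. Introduce T': T → C T'
  Add: T' → T C
  Add: T' → ε

No remaining common prefixes — done.

Resulting grammar:
T → C T'
T' → T C
T' → ε
T → ( S
C → (
S → id (
S → C S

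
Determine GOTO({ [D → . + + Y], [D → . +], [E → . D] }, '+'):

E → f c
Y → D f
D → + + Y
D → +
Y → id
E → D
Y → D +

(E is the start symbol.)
GOTO(I, '+') = CLOSURE({ [A → αX.β] : [A → α.Xβ] ∈ I, X = '+' })

Items with dot before '+', with the dot advanced:
  [D → . +] → [D → + .]
  [D → . + + Y] → [D → + . + Y]
Closure adds nothing (no advanced item has the dot before a non-terminal).

GOTO = { [D → + . + Y], [D → + .] }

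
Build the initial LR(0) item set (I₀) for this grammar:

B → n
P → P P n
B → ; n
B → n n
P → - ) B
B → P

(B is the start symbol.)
First, augment the grammar with B' → B
I₀ = CLOSURE({ [B' → . B] }):
  [B' → . B] has the dot before B: add [B → . n], [B → . ; n], [B → . n n], [B → . P]
  [B → . P] has the dot before P: add [P → . P P n], [P → . - ) B]
No further items can be added.

I₀ = { [B → . ; n], [B → . P], [B → . n n], [B → . n], [B' → . B], [P → . - ) B], [P → . P P n] }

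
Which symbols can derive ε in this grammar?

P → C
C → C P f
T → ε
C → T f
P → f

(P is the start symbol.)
{ 'T' }

A non-terminal is nullable if it can derive ε (the empty string): either it has an ε-production, or it has a production whose right-hand side consists entirely of nullable non-terminals.

ε-productions: T → ε
So T is immediately nullable.
No further non-terminal can be added: every production for the remaining non-terminals contains a terminal or a non-nullable non-terminal.
Nullable = { 'T' }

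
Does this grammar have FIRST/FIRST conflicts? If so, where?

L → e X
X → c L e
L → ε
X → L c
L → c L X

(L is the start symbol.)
Yes. X → c L e / X → L c on { 'c' }

A FIRST/FIRST conflict occurs when two productions N → α and N → β for the same non-terminal have FIRST(α) ∩ FIRST(β) ≠ ∅ (with ε ∈ FIRST of a nullable right-hand side, so two nullable alternatives also conflict).

FIRST sets of the non-terminals at (or reachable through a nullable prefix from) the front of some alternative:
  FIRST(L) = { 'c', 'e', ε }

Productions for L:
  L → e X: FIRST = { 'e' }
  L → ε: FIRST = { ε }
  L → c L X: FIRST = { 'c' }
Productions for X:
  X → c L e: FIRST = { 'c' }
  X → L c: FIRST = { 'c', 'e' }

Conflict for X: X → c L e and X → L c
  Overlap: { 'c' }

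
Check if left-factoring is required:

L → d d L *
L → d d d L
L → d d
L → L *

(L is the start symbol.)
Left-factoring is needed when two productions for the same non-terminal
share a common prefix on the right-hand side.

Productions for L:
  L → d d L *
  L → d d d L
  L → d d
  L → L *

Found common prefix 'd d' in productions for L

Answer: Yes, L has productions with common prefix 'd d'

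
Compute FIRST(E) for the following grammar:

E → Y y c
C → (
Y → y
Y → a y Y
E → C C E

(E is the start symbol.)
To compute FIRST(E), examine every production with E on the left-hand side, reading each right-hand side left to right until a non-nullable symbol is reached.

FIRST sets of the other non-terminals involved (by the same procedure, iterated to a fixed point):
  FIRST(Y) = { 'a', 'y' }
  FIRST(C) = { '(' }

From E → Y y c:
  - Y is a non-terminal: add FIRST(Y) \ {ε} = { 'a', 'y' }
    Y is not nullable, so stop
From E → C C E:
  - C is a non-terminal: add FIRST(C) \ {ε} = { '(' }
    C is not nullable, so stop

Collecting: FIRST(E) = { '(', 'a', 'y' }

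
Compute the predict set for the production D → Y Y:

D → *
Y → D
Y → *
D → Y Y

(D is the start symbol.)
{ '*' }

PREDICT(D → Y Y) = (FIRST(RHS) \ {ε}) ∪ (FOLLOW(D) if ε ∈ FIRST(RHS), i.e. RHS ⇒* ε)
FIRST(Y) = { '*' }
FIRST(Y Y) = { '*' }
ε ∉ FIRST(Y Y), so FOLLOW(D) is not added.
PREDICT(D → Y Y) = { '*' }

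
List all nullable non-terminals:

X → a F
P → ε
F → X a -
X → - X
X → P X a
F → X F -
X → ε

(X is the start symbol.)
{ 'P', 'X' }

A non-terminal is nullable if it can derive ε (the empty string): either it has an ε-production, or it has a production whose right-hand side consists entirely of nullable non-terminals.

ε-productions: P → ε, X → ε
So P, X are immediately nullable.
No further non-terminal can be added: every production for the remaining non-terminals contains a terminal or a non-nullable non-terminal.
Nullable = { 'P', 'X' }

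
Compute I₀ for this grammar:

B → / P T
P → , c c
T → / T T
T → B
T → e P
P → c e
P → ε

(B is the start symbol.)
{ [B → . / P T], [B' → . B] }

First, augment the grammar with B' → B
I₀ = CLOSURE({ [B' → . B] }):
  [B' → . B] has the dot before B: add [B → . / P T]
No further items can be added.

I₀ = { [B → . / P T], [B' → . B] }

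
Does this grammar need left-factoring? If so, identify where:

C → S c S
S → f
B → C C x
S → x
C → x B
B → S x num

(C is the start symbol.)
No, left-factoring is not needed

Left-factoring is needed when two productions for the same non-terminal
share a common prefix on the right-hand side.

Productions for C:
  C → S c S
  C → x B
Productions for S:
  S → f
  S → x
Productions for B:
  B → C C x
  B → S x num

No common prefixes found.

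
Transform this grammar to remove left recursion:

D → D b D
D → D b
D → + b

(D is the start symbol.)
D is directly left-recursive. The standard transformation for
  A → A α₁ | ... | A α_m | β₁ | ... | β_n
is
  A  → β₁ A' | ... | β_n A'
  A' → α₁ A' | ... | α_m A' | ε

D → + b becomes D → + b D'
D → D b D becomes D' → b D D'
D → D b becomes D' → b D'
Add D' → ε

Resulting grammar:
D → + b D'
D' → b D D'
D' → b D'
D' → ε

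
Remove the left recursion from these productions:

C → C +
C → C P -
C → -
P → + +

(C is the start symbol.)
C is directly left-recursive. The standard transformation for
  A → A α₁ | ... | A α_m | β₁ | ... | β_n
is
  A  → β₁ A' | ... | β_n A'
  A' → α₁ A' | ... | α_m A' | ε

C → - becomes C → - C'
C → C + becomes C' → + C'
C → C P - becomes C' → P - C'
Add C' → ε

Productions for other non-terminals are unchanged:
  P → + +

Resulting grammar:
C → - C'
C' → + C'
C' → P - C'
C' → ε
P → + +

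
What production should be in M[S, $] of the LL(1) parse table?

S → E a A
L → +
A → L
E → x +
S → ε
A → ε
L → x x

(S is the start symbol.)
To find M[S, $], we find productions for S where $ is in the predict set (PREDICT(N → α) = (FIRST(α) \ {ε}) ∪ (FOLLOW(N) if α ⇒* ε)).

Relevant sets:
  FIRST(E) = { 'x' }
  FOLLOW(S) = { $ }

S → E a A: PREDICT = { 'x' }
S → ε: PREDICT = { $ }
  $ is in predict set, so this production goes in M[S, $]

M[S, $] = S → ε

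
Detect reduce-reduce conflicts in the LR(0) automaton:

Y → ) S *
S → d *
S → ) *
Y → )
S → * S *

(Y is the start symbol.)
A reduce-reduce conflict occurs when an LR(0) state has two complete items [A → α .] and [B → β .] — both call for a reduction, and with no lookahead the parser cannot choose between them.

Augment with Y' → Y and build the canonical LR(0) collection (I0 = CLOSURE({[Y' → . Y]}), then GOTO on every symbol after a dot until no new states appear). It has 12 states:
  I0: { [Y → . ) S *], [Y → . )], [Y' → . Y] }  — shift
  I1: { [S → . ) *], [S → . * S *], [S → . d *], [Y → ) . S *], [Y → ) .] }  — shift, reduce
  I2: { [Y' → Y .] }  — accept
  I3: { [S → ) . *] }  — shift
  I4: { [S → * . S *], [S → . ) *], [S → . * S *], [S → . d *] }  — shift
  I5: { [Y → ) S . *] }  — shift
  I6: { [S → d . *] }  — shift
  I7: { [S → d * .] }  — reduce
  I8: { [Y → ) S * .] }  — reduce
  I9: { [S → * S . *] }  — shift
  I10: { [S → * S * .] }  — reduce
  I11: { [S → ) * .] }  — reduce

No state contains more than one complete item.

Answer: No reduce-reduce conflicts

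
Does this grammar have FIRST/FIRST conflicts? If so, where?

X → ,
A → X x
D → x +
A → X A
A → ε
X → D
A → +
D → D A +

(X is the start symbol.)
FIRST sets of the non-terminals at (or reachable through a nullable prefix from) the front of some alternative:
  FIRST(D) = { 'x' }
  FIRST(X) = { ',', 'x' }

Productions for X:
  X → ,: FIRST = { ',' }
  X → D: FIRST = { 'x' }
Productions for A:
  A → X x: FIRST = { ',', 'x' }
  A → X A: FIRST = { ',', 'x' }
  A → ε: FIRST = { ε }
  A → +: FIRST = { '+' }
Productions for D:
  D → x +: FIRST = { 'x' }
  D → D A +: FIRST = { 'x' }

Conflict for A: A → X x and A → X A
  Overlap: { ',', 'x' }
Conflict for D: D → x + and D → D A +
  Overlap: { 'x' }

Answer: Yes. A → X x / A → X A on { ',', 'x' }; D → x '+' / D → D A '+' on { 'x' }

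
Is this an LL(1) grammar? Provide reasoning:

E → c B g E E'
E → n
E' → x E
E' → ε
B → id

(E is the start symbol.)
No. Predict set conflict for E': { 'x' }

A grammar is LL(1) if for each non-terminal N with multiple productions, the predict sets of those productions are pairwise disjoint, where PREDICT(N → α) = (FIRST(α) \ {ε}) ∪ (FOLLOW(N) if α ⇒* ε).

Relevant sets:
  FOLLOW(E') = { $, 'x' }

For E:
  PREDICT(E → c B g E E') = { 'c' }
  PREDICT(E → n) = { 'n' }
For E':
  PREDICT(E' → x E) = { 'x' }
  PREDICT(E' → ε) = { $, 'x' }
B has a single production, so nothing to check there.

Conflict found: Predict set conflict for E': { 'x' }
The grammar is NOT LL(1).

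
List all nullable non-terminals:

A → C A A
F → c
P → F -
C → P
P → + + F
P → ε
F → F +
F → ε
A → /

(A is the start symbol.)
{ 'C', 'F', 'P' }

A non-terminal is nullable if it can derive ε (the empty string): either it has an ε-production, or it has a production whose right-hand side consists entirely of nullable non-terminals.

ε-productions: P → ε, F → ε
So P, F are immediately nullable.
C → P: every symbol on the right is nullable, so C is nullable too.
No further non-terminal can be added: every production for the remaining non-terminals contains a terminal or a non-nullable non-terminal.
Nullable = { 'C', 'F', 'P' }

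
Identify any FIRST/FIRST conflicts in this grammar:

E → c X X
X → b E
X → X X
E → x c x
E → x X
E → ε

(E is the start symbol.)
A FIRST/FIRST conflict occurs when two productions N → α and N → β for the same non-terminal have FIRST(α) ∩ FIRST(β) ≠ ∅ (with ε ∈ FIRST of a nullable right-hand side, so two nullable alternatives also conflict).

FIRST sets of the non-terminals at (or reachable through a nullable prefix from) the front of some alternative:
  FIRST(X) = { 'b' }

Productions for E:
  E → c X X: FIRST = { 'c' }
  E → x c x: FIRST = { 'x' }
  E → x X: FIRST = { 'x' }
  E → ε: FIRST = { ε }
Productions for X:
  X → b E: FIRST = { 'b' }
  X → X X: FIRST = { 'b' }

Conflict for E: E → x c x and E → x X
  Overlap: { 'x' }
Conflict for X: X → b E and X → X X
  Overlap: { 'b' }

Answer: Yes. E → x c x / E → x X on { 'x' }; X → b E / X → X X on { 'b' }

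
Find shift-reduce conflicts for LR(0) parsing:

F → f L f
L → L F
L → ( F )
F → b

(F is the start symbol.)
Yes — I7: [F → f L f .] vs [L → . ( F )]

A shift-reduce conflict occurs when an LR(0) state has both:
  - a complete (reduce) item [A → α .] (dot at the end), and
  - a shift item [B → β . c γ] (dot before a terminal).

Augment with F' → F and build the canonical LR(0) collection (I0 = CLOSURE({[F' → . F]}), then GOTO on every symbol after a dot until no new states appear). It has 10 states:
  I0: { [F → . b], [F → . f L f], [F' → . F] }  — shift
  I1: { [F' → F .] }  — accept
  I2: { [F → b .] }  — reduce
  I3: { [F → f . L f], [L → . ( F )], [L → . L F] }  — shift
  I4: { [F → . b], [F → . f L f], [L → ( . F )] }  — shift
  I5: { [F → . b], [F → . f L f], [F → f L . f], [L → L . F] }  — shift
  I6: { [L → L F .] }  — reduce
  I7: { [F → f . L f], [F → f L f .], [L → . ( F )], [L → . L F] }  — shift, reduce
  I8: { [L → ( F . )] }  — shift
  I9: { [L → ( F ) .] }  — reduce

I7 contains reduce item [F → f L f .] and shift item [L → . ( F )] — shift-reduce conflict.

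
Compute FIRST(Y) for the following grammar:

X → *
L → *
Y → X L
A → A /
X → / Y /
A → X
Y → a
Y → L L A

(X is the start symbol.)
FIRST sets of the other non-terminals involved (by the same procedure, iterated to a fixed point):
  FIRST(X) = { '*', '/' }
  FIRST(L) = { '*' }

From Y → X L:
  - X is a non-terminal: add FIRST(X) \ {ε} = { '*', '/' }
    X is not nullable, so stop
From Y → a:
  - a is a terminal: add 'a' and stop
From Y → L L A:
  - L is a non-terminal: add FIRST(L) \ {ε} = { '*' }
    L is not nullable, so stop

Collecting: FIRST(Y) = { '*', '/', 'a' }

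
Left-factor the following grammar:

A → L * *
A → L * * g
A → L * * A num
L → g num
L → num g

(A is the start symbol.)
Left-factoring transforms A → αβ₁ | αβ₂ into A → αA' and A' → β₁ | β₂
(α is the longest common prefix among the alternatives). Repeat until
no nonterminal has two alternatives with a common prefix.

Round 1: A has alternatives sharing prefix 'L * *'. Introduce A': A → L * * A'
  Add: A' → ε
  Add: A' → g
  Add: A' → A num

No remaining common prefixes — done.

Resulting grammar:
A → L * * A'
A' → ε
A' → g
A' → A num
L → g num
L → num g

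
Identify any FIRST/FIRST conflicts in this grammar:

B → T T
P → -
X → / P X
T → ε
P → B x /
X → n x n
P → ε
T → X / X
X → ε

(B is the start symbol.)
A FIRST/FIRST conflict occurs when two productions N → α and N → β for the same non-terminal have FIRST(α) ∩ FIRST(β) ≠ ∅ (with ε ∈ FIRST of a nullable right-hand side, so two nullable alternatives also conflict).

FIRST sets of the non-terminals at (or reachable through a nullable prefix from) the front of some alternative:
  FIRST(B) = { '/', 'n', ε }
  FIRST(X) = { '/', 'n', ε }

Productions for P:
  P → -: FIRST = { '-' }
  P → B x /: FIRST = { '/', 'n', 'x' }
  P → ε: FIRST = { ε }
Productions for X:
  X → / P X: FIRST = { '/' }
  X → n x n: FIRST = { 'n' }
  X → ε: FIRST = { ε }
Productions for T:
  T → ε: FIRST = { ε }
  T → X / X: FIRST = { '/', 'n' }
B has only one production, so no FIRST/FIRST conflict is possible there.

All alternatives of each non-terminal have pairwise disjoint FIRST sets.

Answer: No FIRST/FIRST conflicts.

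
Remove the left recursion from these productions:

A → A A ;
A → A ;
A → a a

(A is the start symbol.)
A is directly left-recursive. The standard transformation for
  A → A α₁ | ... | A α_m | β₁ | ... | β_n
is
  A  → β₁ A' | ... | β_n A'
  A' → α₁ A' | ... | α_m A' | ε

A → a a becomes A → a a A'
A → A A ; becomes A' → A ; A'
A → A ; becomes A' → ; A'
Add A' → ε

Resulting grammar:
A → a a A'
A' → A ; A'
A' → ; A'
A' → ε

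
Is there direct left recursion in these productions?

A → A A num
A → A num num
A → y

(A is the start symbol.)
Direct left recursion occurs when N → N α for some non-terminal N (the right-hand side begins with the left-hand side itself).

A → A A num: LEFT RECURSIVE (starts with A)
A → A num num: LEFT RECURSIVE (starts with A)
A → y: starts with y

The grammar has direct left recursion on: A.

Answer: Yes, A is left-recursive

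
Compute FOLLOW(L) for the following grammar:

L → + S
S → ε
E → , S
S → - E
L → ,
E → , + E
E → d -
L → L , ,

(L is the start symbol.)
To compute FOLLOW(L), find every occurrence of L on a right-hand side N → α L β: add FIRST(β) \ {ε}, and if β is empty or nullable also add FOLLOW(N). Iterate to a fixed point.

L is the start symbol, so $ ∈ FOLLOW(L).
In L → L , ,: L is followed by ',' ',', add FIRST(',' ',') \ {ε} = { ',' }

Taking the union: FOLLOW(L) = { $, ',' }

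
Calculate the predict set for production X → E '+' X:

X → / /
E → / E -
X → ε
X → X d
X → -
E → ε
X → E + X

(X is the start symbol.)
{ '+', '/' }

PREDICT(X → E '+' X) = (FIRST(RHS) \ {ε}) ∪ (FOLLOW(X) if ε ∈ FIRST(RHS), i.e. RHS ⇒* ε)
FIRST(E) = { '/', ε }
FIRST(E '+' X) = { '+', '/' }
ε ∉ FIRST(E '+' X), so FOLLOW(X) is not added.
PREDICT(X → E '+' X) = { '+', '/' }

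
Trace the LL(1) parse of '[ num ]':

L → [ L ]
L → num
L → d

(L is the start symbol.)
Stack is shown with the top on the left.

Stack    Input      Action
--------------------------
L $      [ num ] $  output L → [ L ]
[ L ] $  [ num ] $  match '['
L ] $    num ] $    output L → num
num ] $  num ] $    match 'num'
] $      ] $        match ']'
$        $          accept

The string is accepted.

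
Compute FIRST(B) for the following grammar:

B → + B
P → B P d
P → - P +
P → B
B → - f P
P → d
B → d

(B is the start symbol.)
To compute FIRST(B), examine every production with B on the left-hand side, reading each right-hand side left to right until a non-nullable symbol is reached.

From B → + B:
  - '+' is a terminal: add '+' and stop
From B → - f P:
  - '-' is a terminal: add '-' and stop
From B → d:
  - d is a terminal: add 'd' and stop

Collecting: FIRST(B) = { '+', '-', 'd' }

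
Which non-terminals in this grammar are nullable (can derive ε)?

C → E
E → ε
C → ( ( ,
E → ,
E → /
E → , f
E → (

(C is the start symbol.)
A non-terminal is nullable if it can derive ε (the empty string): either it has an ε-production, or it has a production whose right-hand side consists entirely of nullable non-terminals.

ε-productions: E → ε
So E is immediately nullable.
C → E: every symbol on the right is nullable, so C is nullable too.
Every non-terminal is now nullable.
Nullable = { 'C', 'E' }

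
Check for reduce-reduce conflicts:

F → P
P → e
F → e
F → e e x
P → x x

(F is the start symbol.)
Yes — I3: [F → e .] vs [P → e .]

A reduce-reduce conflict occurs when an LR(0) state has two complete items [A → α .] and [B → β .] — both call for a reduction, and with no lookahead the parser cannot choose between them.

Augment with F' → F and build the canonical LR(0) collection (I0 = CLOSURE({[F' → . F]}), then GOTO on every symbol after a dot until no new states appear). It has 8 states:
  I0: { [F → . P], [F → . e e x], [F → . e], [F' → . F], [P → . e], [P → . x x] }  — shift
  I1: { [F' → F .] }  — accept
  I2: { [F → P .] }  — reduce
  I3: { [F → e . e x], [F → e .], [P → e .] }  — shift, 2 reduces
  I4: { [P → x . x] }  — shift
  I5: { [P → x x .] }  — reduce
  I6: { [F → e e . x] }  — shift
  I7: { [F → e e x .] }  — reduce

I3 contains complete items [F → e .], [P → e .] — reduce-reduce conflict.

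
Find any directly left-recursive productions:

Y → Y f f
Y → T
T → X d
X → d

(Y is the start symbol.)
Direct left recursion occurs when N → N α for some non-terminal N (the right-hand side begins with the left-hand side itself).

Y → Y f f: LEFT RECURSIVE (starts with Y)
Y → T: starts with T
T → X d: starts with X
X → d: starts with d

The grammar has direct left recursion on: Y.

Answer: Yes, Y is left-recursive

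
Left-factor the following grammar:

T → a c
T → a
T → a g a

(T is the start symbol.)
Left-factoring transforms A → αβ₁ | αβ₂ into A → αA' and A' → β₁ | β₂
(α is the longest common prefix among the alternatives). Repeat until
no nonterminal has two alternatives with a common prefix.

Round 1: T has alternatives sharing prefix 'a'. Introduce T': T → a T'
  Add: T' → c
  Add: T' → ε
  Add: T' → g a

No remaining common prefixes — done.

Resulting grammar:
T → a T'
T' → c
T' → ε
T' → g a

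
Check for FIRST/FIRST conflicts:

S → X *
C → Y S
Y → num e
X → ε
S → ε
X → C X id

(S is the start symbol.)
No FIRST/FIRST conflicts.

FIRST sets of the non-terminals at (or reachable through a nullable prefix from) the front of some alternative:
  FIRST(X) = { 'num', ε }
  FIRST(C) = { 'num' }

Productions for S:
  S → X *: FIRST = { '*', 'num' }
  S → ε: FIRST = { ε }
Productions for X:
  X → ε: FIRST = { ε }
  X → C X id: FIRST = { 'num' }
C, Y have only one production, so no FIRST/FIRST conflict is possible there.

All alternatives of each non-terminal have pairwise disjoint FIRST sets.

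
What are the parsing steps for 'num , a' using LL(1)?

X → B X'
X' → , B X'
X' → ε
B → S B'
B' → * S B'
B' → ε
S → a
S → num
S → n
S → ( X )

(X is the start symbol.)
Stack is shown with the top on the left.

Stack        Input      Action
------------------------------
X $          num , a $  output X → B X'
B X' $       num , a $  output B → S B'
S B' X' $    num , a $  output S → num
num B' X' $  num , a $  match 'num'
B' X' $      , a $      output B' → ε
X' $         , a $      output X' → , B X'
, B X' $     , a $      match ','
B X' $       a $        output B → S B'
S B' X' $    a $        output S → a
a B' X' $    a $        match 'a'
B' X' $      $          output B' → ε
X' $         $          output X' → ε
$            $          accept

The string is accepted.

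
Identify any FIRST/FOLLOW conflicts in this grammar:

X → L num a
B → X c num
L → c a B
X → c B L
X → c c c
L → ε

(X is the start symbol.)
A FIRST/FOLLOW conflict occurs when a non-terminal N has a nullable alternative N → β (β ⇒* ε) and another alternative N → α with FIRST(α) ∩ FOLLOW(N) ≠ ∅: on such a lookahead the parser cannot decide between expanding α and letting N vanish via β.

Nullable non-terminals: L.

L: nullable alternative(s) L → ε; FOLLOW(L) = { $, 'c', 'num' }
  L → c a B: FIRST \ {ε} = { 'c' } — overlaps FOLLOW(L) on { 'c' }: CONFLICT
  L → ε: FIRST \ {ε} = { } — this is the only nullable alternative, skip

B, X have no nullable alternative, so no FIRST/FOLLOW check is needed there.

So the grammar has 1 FIRST/FOLLOW conflict (marked CONFLICT above).

Answer: Yes. L → c a B with FOLLOW(L) on { 'c' }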